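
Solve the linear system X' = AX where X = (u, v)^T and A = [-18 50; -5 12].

u(t) = -C_1e^(-3t)sin(5t) - 3C_1e^(-3t)cos(5t) - 3C_2e^(-3t)sin(5t) + C_2e^(-3t)cos(5t), v(t) = -C_1e^(-3t)cos(5t) - C_2e^(-3t)sin(5t)

Coefficient matrix A = [[-18, 50], [-5, 12]].
Characteristic polynomial det(A - λI) = λ^2 + 6λ + 34 = 0.
Eigenvalues λ = -3 ± 5i (complex conjugate pair).
For λ=-3+5i: an eigenvector is (-3,-1) - i(-1,0) = (-3 + i, -1).
A real fundamental pair from Re and Im of e^((-3+5i)t)v: X_1 = e^(-3t)(cos(5t)·(-3,-1) + sin(5t)·(-1,0)), X_2 = e^(-3t)(sin(5t)·(-3,-1) - cos(5t)·(-1,0)).
General solution: C_1X_1 + C_2X_2.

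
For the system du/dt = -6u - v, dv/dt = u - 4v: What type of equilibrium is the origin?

stable improper node

A = [[-6,-1],[1,-4]]; det(A-λI) = λ^2 + 10λ + 25.
repeated λ = -5 with a single eigenvector.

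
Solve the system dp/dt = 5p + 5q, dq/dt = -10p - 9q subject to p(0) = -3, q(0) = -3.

p(t) = -36e^(-2t)sin(t) - 3e^(-2t)cos(t), q(t) = 51e^(-2t)sin(t) - 3e^(-2t)cos(t)

Coefficient matrix A = [[5, 5], [-10, -9]].
Characteristic polynomial det(A - λI) = λ^2 + 4λ + 5 = 0.
Eigenvalues λ = -2 ± i (complex conjugate pair).
For λ=-2+i: an eigenvector is (1,-1) - i(2,-3) = (1 - 2i, -1 + 3i).
A real fundamental pair from Re and Im of e^((-2+i)t)v: X_1 = e^(-2t)(cos(t)·(1,-1) + sin(t)·(2,-3)), X_2 = e^(-2t)(sin(t)·(1,-1) - cos(t)·(2,-3)).
General solution: K_1X_1 + K_2X_2.
Applying p(0)=-3, q(0)=-3 gives K_1=-15, K_2=-6.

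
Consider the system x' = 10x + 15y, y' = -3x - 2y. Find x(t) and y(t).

x(t) = 2c_1e^(4t)sin(3t) + c_1e^(4t)cos(3t) + c_2e^(4t)sin(3t) - 2c_2e^(4t)cos(3t), y(t) = -c_1e^(4t)sin(3t) + c_2e^(4t)cos(3t)

Coefficient matrix A = [[10, 15], [-3, -2]].
Characteristic polynomial det(A - λI) = λ^2 - 8λ + 25 = 0.
Eigenvalues λ = 4 ± 3i (complex conjugate pair).
For λ=4+3i: an eigenvector is (1,0) - i(2,-1) = (1 - 2i, 0 + i).
A real fundamental pair from Re and Im of e^((4+3i)t)v: X_1 = e^(4t)(cos(3t)·(1,0) + sin(3t)·(2,-1)), X_2 = e^(4t)(sin(3t)·(1,0) - cos(3t)·(2,-1)).
General solution: c_1X_1 + c_2X_2.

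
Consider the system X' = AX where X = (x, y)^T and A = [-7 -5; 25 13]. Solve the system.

Coefficient matrix A = [[-7, -5], [25, 13]].
Characteristic polynomial det(A - λI) = λ^2 - 6λ + 34 = 0.
Eigenvalues λ = 3 ± 5i (complex conjugate pair).
For λ=3+5i: an eigenvector is (-1,2) - i(0,-1) = (-1, 2 + i).
A real fundamental pair from Re and Im of e^((3+5i)t)v: X_1 = e^(3t)(cos(5t)·(-1,2) + sin(5t)·(0,-1)), X_2 = e^(3t)(sin(5t)·(-1,2) - cos(5t)·(0,-1)).
General solution: c_1X_1 + c_2X_2.

x(t) = -c_1e^(3t)cos(5t) - c_2e^(3t)sin(5t), y(t) = -c_1e^(3t)sin(5t) + 2c_1e^(3t)cos(5t) + 2c_2e^(3t)sin(5t) + c_2e^(3t)cos(5t)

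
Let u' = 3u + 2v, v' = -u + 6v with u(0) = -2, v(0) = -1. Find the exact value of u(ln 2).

-32

A = [[3,2],[-1,6]]; eigenvalues λ = 5, 4.
Eigenvectors: (1,1) for λ=5, (-2,-1) for λ=4.
From the initial condition, c_1 = 0, c_2 = 1.
u(ln 2) = (0)(2^5)(1) + (1)(2^4)(-2) = -32.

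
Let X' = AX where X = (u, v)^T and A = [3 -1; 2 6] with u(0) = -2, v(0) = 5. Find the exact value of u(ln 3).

-648

A = [[3,-1],[2,6]]; eigenvalues λ = 5, 4.
Eigenvectors: (-1,2) for λ=5, (-1,1) for λ=4.
From the initial condition, c_1 = 3, c_2 = -1.
u(ln 3) = (3)(3^5)(-1) + (-1)(3^4)(-1) = -648.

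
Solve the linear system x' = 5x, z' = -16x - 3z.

x(t) = -K_2e^(5t), z(t) = -K_1e^(-3t) + 2K_2e^(5t)

Coefficient matrix A = [[5, 0], [-16, -3]].
Characteristic polynomial det(A - λI) = λ^2 - 2λ - 15 = 0.
Eigenvalues λ = -3, 5.
For λ=-3: (A-λI) row 1 is [8, 0], so an eigenvector is (0, -1).
For λ=5: (A-λI) row 2 is [-16, -8], so an eigenvector is (-1, 2).
General solution: K_1e^(-3t)(0,-1) + K_2e^(5t)(-1,2).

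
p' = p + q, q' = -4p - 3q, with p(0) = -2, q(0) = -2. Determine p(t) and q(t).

p(t) = -6te^(-t) - 2e^(-t), q(t) = 12te^(-t) - 2e^(-t)

Coefficient matrix A = [[1, 1], [-4, -3]].
Characteristic polynomial det(A - λI) = λ^2 + 2λ + 1 = 0.
Single eigenvalue λ = -1 with algebraic multiplicity 2.
Eigenvector v = (-1,2); generalized eigenvector w with (A-λI)w=v is (1,-3).
General solution: e^(-t)[K_1·v + K_2·(t·v + w)].
Applying p(0)=-2, q(0)=-2 gives K_1=8, K_2=6.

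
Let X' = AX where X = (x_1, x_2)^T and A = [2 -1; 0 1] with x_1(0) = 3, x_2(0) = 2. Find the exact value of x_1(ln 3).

15

A = [[2,-1],[0,1]]; eigenvalues λ = 1, 2.
Eigenvectors: (-1,-1) for λ=1, (1,0) for λ=2.
From the initial condition, c_1 = -2, c_2 = 1.
x_1(ln 3) = (-2)(3^1)(-1) + (1)(3^2)(1) = 15.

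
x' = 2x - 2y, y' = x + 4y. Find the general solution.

Coefficient matrix A = [[2, -2], [1, 4]].
Characteristic polynomial det(A - λI) = λ^2 - 6λ + 10 = 0.
Eigenvalues λ = 3 ± i (complex conjugate pair).
For λ=3+i: an eigenvector is (1,0) - i(-1,1) = (1 + i, 0 - i).
A real fundamental pair from Re and Im of e^((3+i)t)v: X_1 = e^(3t)(cos(t)·(1,0) + sin(t)·(-1,1)), X_2 = e^(3t)(sin(t)·(1,0) - cos(t)·(-1,1)).
General solution: c_1X_1 + c_2X_2.

x(t) = -c_1e^(3t)sin(t) + c_1e^(3t)cos(t) + c_2e^(3t)sin(t) + c_2e^(3t)cos(t), y(t) = c_1e^(3t)sin(t) - c_2e^(3t)cos(t)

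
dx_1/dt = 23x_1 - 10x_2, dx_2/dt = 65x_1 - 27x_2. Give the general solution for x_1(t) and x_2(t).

x_1(t) = -C_1e^(-2t)sin(5t) + C_1e^(-2t)cos(5t) + C_2e^(-2t)sin(5t) + C_2e^(-2t)cos(5t), x_2(t) = -2C_1e^(-2t)sin(5t) + 3C_1e^(-2t)cos(5t) + 3C_2e^(-2t)sin(5t) + 2C_2e^(-2t)cos(5t)

Coefficient matrix A = [[23, -10], [65, -27]].
Characteristic polynomial det(A - λI) = λ^2 + 4λ + 29 = 0.
Eigenvalues λ = -2 ± 5i (complex conjugate pair).
For λ=-2+5i: an eigenvector is (1,3) - i(-1,-2) = (1 + i, 3 + 2i).
A real fundamental pair from Re and Im of e^((-2+5i)t)v: X_1 = e^(-2t)(cos(5t)·(1,3) + sin(5t)·(-1,-2)), X_2 = e^(-2t)(sin(5t)·(1,3) - cos(5t)·(-1,-2)).
General solution: C_1X_1 + C_2X_2.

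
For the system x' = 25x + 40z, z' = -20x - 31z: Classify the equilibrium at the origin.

A = [[25,40],[-20,-31]]; det(A-λI) = λ^2 + 6λ + 25.
λ = -3 ± 4i: negative real part.

stable spiral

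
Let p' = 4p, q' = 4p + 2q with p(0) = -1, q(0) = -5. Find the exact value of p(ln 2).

-16

A = [[4,0],[4,2]]; eigenvalues λ = 2, 4.
Eigenvectors: (0,-1) for λ=2, (-1,-2) for λ=4.
From the initial condition, c_1 = 3, c_2 = 1.
p(ln 2) = (3)(2^2)(0) + (1)(2^4)(-1) = -16.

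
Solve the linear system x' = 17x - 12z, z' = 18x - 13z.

Coefficient matrix A = [[17, -12], [18, -13]].
Characteristic polynomial det(A - λI) = λ^2 - 4λ - 5 = 0.
Eigenvalues λ = 5, -1.
For λ=5: (A-λI) row 1 is [12, -12], so an eigenvector is (1, 1).
For λ=-1: (A-λI) row 1 is [18, -12], so an eigenvector is (2, 3).
General solution: C_1e^(5t)(1,1) + C_2e^(-t)(2,3).

x(t) = C_1e^(5t) + 2C_2e^(-t), z(t) = C_1e^(5t) + 3C_2e^(-t)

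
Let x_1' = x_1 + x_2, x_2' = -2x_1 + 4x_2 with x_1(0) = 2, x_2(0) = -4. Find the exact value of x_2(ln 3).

A = [[1,1],[-2,4]]; eigenvalues λ = 2, 3.
Eigenvectors: (1,1) for λ=2, (1,2) for λ=3.
From the initial condition, c_1 = 8, c_2 = -6.
x_2(ln 3) = (8)(3^2)(1) + (-6)(3^3)(2) = -252.

-252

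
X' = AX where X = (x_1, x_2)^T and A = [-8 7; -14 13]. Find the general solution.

Coefficient matrix A = [[-8, 7], [-14, 13]].
Characteristic polynomial det(A - λI) = λ^2 - 5λ - 6 = 0.
Eigenvalues λ = -1, 6.
For λ=-1: (A-λI) row 1 is [-7, 7], so an eigenvector is (-1, -1).
For λ=6: (A-λI) row 1 is [-14, 7], so an eigenvector is (-1, -2).
General solution: C_1e^(-t)(-1,-1) + C_2e^(6t)(-1,-2).

x_1(t) = -C_1e^(-t) - C_2e^(6t), x_2(t) = -C_1e^(-t) - 2C_2e^(6t)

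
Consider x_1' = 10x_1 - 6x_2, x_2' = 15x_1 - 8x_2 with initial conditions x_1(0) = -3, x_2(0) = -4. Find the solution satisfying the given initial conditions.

Coefficient matrix A = [[10, -6], [15, -8]].
Characteristic polynomial det(A - λI) = λ^2 - 2λ + 10 = 0.
Eigenvalues λ = 1 ± 3i (complex conjugate pair).
For λ=1+3i: an eigenvector is (-1,-1) - i(-1,-2) = (-1 + i, -1 + 2i).
A real fundamental pair from Re and Im of e^((1+3i)t)v: X_1 = e^(t)(cos(3t)·(-1,-1) + sin(3t)·(-1,-2)), X_2 = e^(t)(sin(3t)·(-1,-1) - cos(3t)·(-1,-2)).
General solution: K_1X_1 + K_2X_2.
Applying x_1(0)=-3, x_2(0)=-4 gives K_1=2, K_2=-1.

x_1(t) = -e^(t)sin(3t) - 3e^(t)cos(3t), x_2(t) = -3e^(t)sin(3t) - 4e^(t)cos(3t)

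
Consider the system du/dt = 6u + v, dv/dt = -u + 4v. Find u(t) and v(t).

Coefficient matrix A = [[6, 1], [-1, 4]].
Characteristic polynomial det(A - λI) = λ^2 - 10λ + 25 = 0.
Single eigenvalue λ = 5 with algebraic multiplicity 2.
Eigenvector v = (1,-1); generalized eigenvector w with (A-λI)w=v is (-1,2).
General solution: e^(5t)[K_1·v + K_2·(t·v + w)].

u(t) = K_1e^(5t) + K_2te^(5t) - K_2e^(5t), v(t) = -K_1e^(5t) - K_2te^(5t) + 2K_2e^(5t)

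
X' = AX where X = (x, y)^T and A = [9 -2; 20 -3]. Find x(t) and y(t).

x(t) = c_1e^(3t)sin(2t) - c_2e^(3t)cos(2t), y(t) = 3c_1e^(3t)sin(2t) - c_1e^(3t)cos(2t) - c_2e^(3t)sin(2t) - 3c_2e^(3t)cos(2t)

Coefficient matrix A = [[9, -2], [20, -3]].
Characteristic polynomial det(A - λI) = λ^2 - 6λ + 13 = 0.
Eigenvalues λ = 3 ± 2i (complex conjugate pair).
For λ=3+2i: an eigenvector is (0,-1) - i(1,3) = (0 - i, -1 - 3i).
A real fundamental pair from Re and Im of e^((3+2i)t)v: X_1 = e^(3t)(cos(2t)·(0,-1) + sin(2t)·(1,3)), X_2 = e^(3t)(sin(2t)·(0,-1) - cos(2t)·(1,3)).
General solution: c_1X_1 + c_2X_2.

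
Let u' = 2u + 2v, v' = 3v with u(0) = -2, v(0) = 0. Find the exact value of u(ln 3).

-18

A = [[2,2],[0,3]]; eigenvalues λ = 2, 3.
Eigenvectors: (-1,0) for λ=2, (-2,-1) for λ=3.
From the initial condition, c_1 = 2, c_2 = 0.
u(ln 3) = (2)(3^2)(-1) + (0)(3^3)(-2) = -18.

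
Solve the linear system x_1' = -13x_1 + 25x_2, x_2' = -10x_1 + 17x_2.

x_1(t) = K_1e^(2t)sin(5t) - 2K_1e^(2t)cos(5t) - 2K_2e^(2t)sin(5t) - K_2e^(2t)cos(5t), x_2(t) = K_1e^(2t)sin(5t) - K_1e^(2t)cos(5t) - K_2e^(2t)sin(5t) - K_2e^(2t)cos(5t)

Coefficient matrix A = [[-13, 25], [-10, 17]].
Characteristic polynomial det(A - λI) = λ^2 - 4λ + 29 = 0.
Eigenvalues λ = 2 ± 5i (complex conjugate pair).
For λ=2+5i: an eigenvector is (-2,-1) - i(1,1) = (-2 - i, -1 - i).
A real fundamental pair from Re and Im of e^((2+5i)t)v: X_1 = e^(2t)(cos(5t)·(-2,-1) + sin(5t)·(1,1)), X_2 = e^(2t)(sin(5t)·(-2,-1) - cos(5t)·(1,1)).
General solution: K_1X_1 + K_2X_2.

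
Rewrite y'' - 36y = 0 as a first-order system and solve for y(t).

y(t) = c_1e^(6t) + c_2e^(-6t)

Let x_1 = y, x_2 = y'. Then x_1' = x_2 and x_2' = 36x_1.
A = [[0,1],[36,0]]; det(A-λI) = λ^2 - 36.
Eigenvalues λ = 6, -6 with eigenvectors (1,6), (1,-6).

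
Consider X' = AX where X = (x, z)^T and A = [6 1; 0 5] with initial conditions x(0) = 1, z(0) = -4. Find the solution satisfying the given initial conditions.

Coefficient matrix A = [[6, 1], [0, 5]].
Characteristic polynomial det(A - λI) = λ^2 - 11λ + 30 = 0.
Eigenvalues λ = 5, 6.
For λ=5: (A-λI) row 1 is [1, 1], so an eigenvector is (-1, 1).
For λ=6: (A-λI) row 1 is [0, 1], so an eigenvector is (1, 0).
General solution: C_1e^(5t)(-1,1) + C_2e^(6t)(1,0).
Applying x(0)=1, z(0)=-4 gives C_1=-4, C_2=-3.

x(t) = -3e^(6t) + 4e^(5t), z(t) = -4e^(5t)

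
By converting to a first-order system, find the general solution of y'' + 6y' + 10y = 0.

Let x_1 = y, x_2 = y'. Then x_1' = x_2 and x_2' = -10x_1 - 6x_2.
A = [[0,1],[-10,-6]]; det(A-λI) = λ^2 + 6λ + 10.
Eigenvalues λ = -3 ± i.

y(t) = K_1e^(-3t)cos(t) + K_2e^(-3t)sin(t)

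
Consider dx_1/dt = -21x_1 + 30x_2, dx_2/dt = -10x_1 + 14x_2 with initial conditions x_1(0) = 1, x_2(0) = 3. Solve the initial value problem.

Coefficient matrix A = [[-21, 30], [-10, 14]].
Characteristic polynomial det(A - λI) = λ^2 + 7λ + 6 = 0.
Eigenvalues λ = -6, -1.
For λ=-6: (A-λI) row 1 is [-15, 30], so an eigenvector is (-2, -1).
For λ=-1: (A-λI) row 1 is [-20, 30], so an eigenvector is (3, 2).
General solution: c_1e^(-6t)(-2,-1) + c_2e^(-t)(3,2).
Applying x_1(0)=1, x_2(0)=3 gives c_1=7, c_2=5.

x_1(t) = 15e^(-t) - 14e^(-6t), x_2(t) = 10e^(-t) - 7e^(-6t)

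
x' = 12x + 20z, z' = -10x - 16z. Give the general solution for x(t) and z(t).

x(t) = K_1e^(-2t)sin(2t) + 3K_1e^(-2t)cos(2t) + 3K_2e^(-2t)sin(2t) - K_2e^(-2t)cos(2t), z(t) = -K_1e^(-2t)sin(2t) - 2K_1e^(-2t)cos(2t) - 2K_2e^(-2t)sin(2t) + K_2e^(-2t)cos(2t)

Coefficient matrix A = [[12, 20], [-10, -16]].
Characteristic polynomial det(A - λI) = λ^2 + 4λ + 8 = 0.
Eigenvalues λ = -2 ± 2i (complex conjugate pair).
For λ=-2+2i: an eigenvector is (3,-2) - i(1,-1) = (3 - i, -2 + i).
A real fundamental pair from Re and Im of e^((-2+2i)t)v: X_1 = e^(-2t)(cos(2t)·(3,-2) + sin(2t)·(1,-1)), X_2 = e^(-2t)(sin(2t)·(3,-2) - cos(2t)·(1,-1)).
General solution: K_1X_1 + K_2X_2.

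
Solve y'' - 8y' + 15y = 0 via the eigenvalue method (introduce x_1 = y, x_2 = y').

y(t) = K_1e^(5t) + K_2e^(3t)

Let x_1 = y, x_2 = y'. Then x_1' = x_2 and x_2' = -15x_1 + 8x_2.
A = [[0,1],[-15,8]]; det(A-λI) = λ^2 - 8λ + 15.
Eigenvalues λ = 5, 3 with eigenvectors (1,5), (1,3).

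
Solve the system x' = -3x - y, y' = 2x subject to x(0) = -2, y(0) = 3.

x(t) = -e^(-t) - e^(-2t), y(t) = 2e^(-t) + e^(-2t)

Coefficient matrix A = [[-3, -1], [2, 0]].
Characteristic polynomial det(A - λI) = λ^2 + 3λ + 2 = 0.
Eigenvalues λ = -2, -1.
For λ=-2: (A-λI) row 1 is [-1, -1], so an eigenvector is (1, -1).
For λ=-1: (A-λI) row 1 is [-2, -1], so an eigenvector is (-1, 2).
General solution: c_1e^(-2t)(1,-1) + c_2e^(-t)(-1,2).
Applying x(0)=-2, y(0)=3 gives c_1=-1, c_2=1.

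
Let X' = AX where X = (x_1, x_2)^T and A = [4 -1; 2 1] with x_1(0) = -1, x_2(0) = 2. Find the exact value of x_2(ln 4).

-160

A = [[4,-1],[2,1]]; eigenvalues λ = 2, 3.
Eigenvectors: (1,2) for λ=2, (1,1) for λ=3.
From the initial condition, c_1 = 3, c_2 = -4.
x_2(ln 4) = (3)(4^2)(2) + (-4)(4^3)(1) = -160.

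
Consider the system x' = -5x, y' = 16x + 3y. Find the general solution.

x(t) = C_2e^(-5t), y(t) = C_1e^(3t) - 2C_2e^(-5t)

Coefficient matrix A = [[-5, 0], [16, 3]].
Characteristic polynomial det(A - λI) = λ^2 + 2λ - 15 = 0.
Eigenvalues λ = 3, -5.
For λ=3: (A-λI) row 1 is [-8, 0], so an eigenvector is (0, 1).
For λ=-5: (A-λI) row 2 is [16, 8], so an eigenvector is (1, -2).
General solution: C_1e^(3t)(0,1) + C_2e^(-5t)(1,-2).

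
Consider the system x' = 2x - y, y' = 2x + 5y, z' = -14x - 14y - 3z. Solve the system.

Coefficient matrix A = [[2, -1, 0], [2, 5, 0], [-14, -14, -3]].
det(A - λI) = 0 gives eigenvalues λ = 3, -3, 4.
For λ=3: eigenvector (1,-1,0).
For λ=-3: eigenvector (0,0,1).
For λ=4: eigenvector (-1,2,-2).
General solution: c_1e^(3t)(1,-1,0) + c_2e^(-3t)(0,0,1) + c_3e^(4t)(-1,2,-2).

x(t) = c_1e^(3t) - c_3e^(4t), y(t) = -c_1e^(3t) + 2c_3e^(4t), z(t) = c_2e^(-3t) - 2c_3e^(4t)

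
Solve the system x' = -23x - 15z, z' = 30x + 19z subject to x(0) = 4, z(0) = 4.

x(t) = -48e^(-2t)sin(3t) + 4e^(-2t)cos(3t), z(t) = 68e^(-2t)sin(3t) + 4e^(-2t)cos(3t)

Coefficient matrix A = [[-23, -15], [30, 19]].
Characteristic polynomial det(A - λI) = λ^2 + 4λ + 13 = 0.
Eigenvalues λ = -2 ± 3i (complex conjugate pair).
For λ=-2+3i: an eigenvector is (-2,3) - i(-1,1) = (-2 + i, 3 - i).
A real fundamental pair from Re and Im of e^((-2+3i)t)v: X_1 = e^(-2t)(cos(3t)·(-2,3) + sin(3t)·(-1,1)), X_2 = e^(-2t)(sin(3t)·(-2,3) - cos(3t)·(-1,1)).
General solution: C_1X_1 + C_2X_2.
Applying x(0)=4, z(0)=4 gives C_1=8, C_2=20.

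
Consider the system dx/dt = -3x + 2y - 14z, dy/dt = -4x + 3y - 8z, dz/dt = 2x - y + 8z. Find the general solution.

Coefficient matrix A = [[-3, 2, -14], [-4, 3, -8], [2, -1, 8]].
det(A - λI) = 0 gives eigenvalues λ = 3, 1, 4.
For λ=3: eigenvector (-2,1,1).
For λ=1: eigenvector (1,2,0).
For λ=4: eigenvector (-2,0,1).
General solution: c_1e^(3t)(-2,1,1) + c_2e^(t)(1,2,0) + c_3e^(4t)(-2,0,1).

x(t) = -2c_1e^(3t) + c_2e^(t) - 2c_3e^(4t), y(t) = c_1e^(3t) + 2c_2e^(t), z(t) = c_1e^(3t) + c_3e^(4t)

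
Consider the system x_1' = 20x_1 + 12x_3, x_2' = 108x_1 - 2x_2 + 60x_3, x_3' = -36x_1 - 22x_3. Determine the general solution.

x_1(t) = 2K_1e^(2t) + K_3e^(-4t), x_2(t) = 9K_1e^(2t) + K_2e^(-2t) + 6K_3e^(-4t), x_3(t) = -3K_1e^(2t) - 2K_3e^(-4t)

Coefficient matrix A = [[20, 0, 12], [108, -2, 60], [-36, 0, -22]].
det(A - λI) = 0 gives eigenvalues λ = 2, -2, -4.
For λ=2: eigenvector (2,9,-3).
For λ=-2: eigenvector (0,1,0).
For λ=-4: eigenvector (1,6,-2).
General solution: K_1e^(2t)(2,9,-3) + K_2e^(-2t)(0,1,0) + K_3e^(-4t)(1,6,-2).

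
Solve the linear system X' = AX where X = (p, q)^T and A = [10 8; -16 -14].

p(t) = -C_1e^(2t) + C_2e^(-6t), q(t) = C_1e^(2t) - 2C_2e^(-6t)

Coefficient matrix A = [[10, 8], [-16, -14]].
Characteristic polynomial det(A - λI) = λ^2 + 4λ - 12 = 0.
Eigenvalues λ = 2, -6.
For λ=2: (A-λI) row 1 is [8, 8], so an eigenvector is (-1, 1).
For λ=-6: (A-λI) row 1 is [16, 8], so an eigenvector is (1, -2).
General solution: C_1e^(2t)(-1,1) + C_2e^(-6t)(1,-2).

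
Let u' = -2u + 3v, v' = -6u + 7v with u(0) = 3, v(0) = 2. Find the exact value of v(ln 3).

-150

A = [[-2,3],[-6,7]]; eigenvalues λ = 4, 1.
Eigenvectors: (1,2) for λ=4, (-1,-1) for λ=1.
From the initial condition, c_1 = -1, c_2 = -4.
v(ln 3) = (-1)(3^4)(2) + (-4)(3^1)(-1) = -150.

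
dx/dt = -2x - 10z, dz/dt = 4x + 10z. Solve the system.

x(t) = 2c_1e^(4t)sin(2t) + c_1e^(4t)cos(2t) + c_2e^(4t)sin(2t) - 2c_2e^(4t)cos(2t), z(t) = -c_1e^(4t)sin(2t) - c_1e^(4t)cos(2t) - c_2e^(4t)sin(2t) + c_2e^(4t)cos(2t)

Coefficient matrix A = [[-2, -10], [4, 10]].
Characteristic polynomial det(A - λI) = λ^2 - 8λ + 20 = 0.
Eigenvalues λ = 4 ± 2i (complex conjugate pair).
For λ=4+2i: an eigenvector is (1,-1) - i(2,-1) = (1 - 2i, -1 + i).
A real fundamental pair from Re and Im of e^((4+2i)t)v: X_1 = e^(4t)(cos(2t)·(1,-1) + sin(2t)·(2,-1)), X_2 = e^(4t)(sin(2t)·(1,-1) - cos(2t)·(2,-1)).
General solution: c_1X_1 + c_2X_2.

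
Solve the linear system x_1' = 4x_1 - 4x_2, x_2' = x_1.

x_1(t) = 2C_1e^(2t) + 2C_2te^(2t) - 3C_2e^(2t), x_2(t) = C_1e^(2t) + C_2te^(2t) - 2C_2e^(2t)

Coefficient matrix A = [[4, -4], [1, 0]].
Characteristic polynomial det(A - λI) = λ^2 - 4λ + 4 = 0.
Single eigenvalue λ = 2 with algebraic multiplicity 2.
Eigenvector v = (2,1); generalized eigenvector w with (A-λI)w=v is (-3,-2).
General solution: e^(2t)[C_1·v + C_2·(t·v + w)].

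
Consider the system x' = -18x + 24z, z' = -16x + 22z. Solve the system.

Coefficient matrix A = [[-18, 24], [-16, 22]].
Characteristic polynomial det(A - λI) = λ^2 - 4λ - 12 = 0.
Eigenvalues λ = 6, -2.
For λ=6: (A-λI) row 1 is [-24, 24], so an eigenvector is (-1, -1).
For λ=-2: (A-λI) row 1 is [-16, 24], so an eigenvector is (-3, -2).
General solution: C_1e^(6t)(-1,-1) + C_2e^(-2t)(-3,-2).

x(t) = -C_1e^(6t) - 3C_2e^(-2t), z(t) = -C_1e^(6t) - 2C_2e^(-2t)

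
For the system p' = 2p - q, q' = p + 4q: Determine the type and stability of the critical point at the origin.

unstable improper node

A = [[2,-1],[1,4]]; det(A-λI) = λ^2 - 6λ + 9.
repeated λ = 3 with a single eigenvector.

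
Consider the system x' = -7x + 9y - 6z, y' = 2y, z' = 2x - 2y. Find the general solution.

x(t) = -3c_1e^(-3t) - 2c_2e^(-4t) + c_3e^(2t), y(t) = c_3e^(2t), z(t) = 2c_1e^(-3t) + c_2e^(-4t)

Coefficient matrix A = [[-7, 9, -6], [0, 2, 0], [2, -2, 0]].
det(A - λI) = 0 gives eigenvalues λ = -3, -4, 2.
For λ=-3: eigenvector (-3,0,2).
For λ=-4: eigenvector (-2,0,1).
For λ=2: eigenvector (1,1,0).
General solution: c_1e^(-3t)(-3,0,2) + c_2e^(-4t)(-2,0,1) + c_3e^(2t)(1,1,0).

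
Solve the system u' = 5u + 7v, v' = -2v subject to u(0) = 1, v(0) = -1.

u(t) = e^(-2t), v(t) = -e^(-2t)

Coefficient matrix A = [[5, 7], [0, -2]].
Characteristic polynomial det(A - λI) = λ^2 - 3λ - 10 = 0.
Eigenvalues λ = -2, 5.
For λ=-2: (A-λI) row 1 is [7, 7], so an eigenvector is (-1, 1).
For λ=5: (A-λI) row 1 is [0, 7], so an eigenvector is (1, 0).
General solution: c_1e^(-2t)(-1,1) + c_2e^(5t)(1,0).
Applying u(0)=1, v(0)=-1 gives c_1=-1, c_2=0.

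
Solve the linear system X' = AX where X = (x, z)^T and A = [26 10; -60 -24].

Coefficient matrix A = [[26, 10], [-60, -24]].
Characteristic polynomial det(A - λI) = λ^2 - 2λ - 24 = 0.
Eigenvalues λ = 6, -4.
For λ=6: (A-λI) row 1 is [20, 10], so an eigenvector is (1, -2).
For λ=-4: (A-λI) row 1 is [30, 10], so an eigenvector is (-1, 3).
General solution: C_1e^(6t)(1,-2) + C_2e^(-4t)(-1,3).

x(t) = C_1e^(6t) - C_2e^(-4t), z(t) = -2C_1e^(6t) + 3C_2e^(-4t)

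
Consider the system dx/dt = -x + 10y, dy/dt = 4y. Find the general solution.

x(t) = C_1e^(-t) - 2C_2e^(4t), y(t) = -C_2e^(4t)

Coefficient matrix A = [[-1, 10], [0, 4]].
Characteristic polynomial det(A - λI) = λ^2 - 3λ - 4 = 0.
Eigenvalues λ = -1, 4.
For λ=-1: (A-λI) row 1 is [0, 10], so an eigenvector is (1, 0).
For λ=4: (A-λI) row 1 is [-5, 10], so an eigenvector is (-2, -1).
General solution: C_1e^(-t)(1,0) + C_2e^(4t)(-2,-1).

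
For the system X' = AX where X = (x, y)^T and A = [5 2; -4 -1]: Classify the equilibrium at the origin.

unstable node

A = [[5,2],[-4,-1]]; det(A-λI) = λ^2 - 4λ + 3.
λ = 1, 3: both positive.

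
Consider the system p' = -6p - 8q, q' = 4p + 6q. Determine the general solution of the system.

Coefficient matrix A = [[-6, -8], [4, 6]].
Characteristic polynomial det(A - λI) = λ^2 - 4 = 0.
Eigenvalues λ = -2, 2.
For λ=-2: (A-λI) row 1 is [-4, -8], so an eigenvector is (-2, 1).
For λ=2: (A-λI) row 1 is [-8, -8], so an eigenvector is (-1, 1).
General solution: K_1e^(-2t)(-2,1) + K_2e^(2t)(-1,1).

p(t) = -2K_1e^(-2t) - K_2e^(2t), q(t) = K_1e^(-2t) + K_2e^(2t)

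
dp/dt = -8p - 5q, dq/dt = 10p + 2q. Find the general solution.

Coefficient matrix A = [[-8, -5], [10, 2]].
Characteristic polynomial det(A - λI) = λ^2 + 6λ + 34 = 0.
Eigenvalues λ = -3 ± 5i (complex conjugate pair).
For λ=-3+5i: an eigenvector is (0,-1) - i(1,-1) = (0 - i, -1 + i).
A real fundamental pair from Re and Im of e^((-3+5i)t)v: X_1 = e^(-3t)(cos(5t)·(0,-1) + sin(5t)·(1,-1)), X_2 = e^(-3t)(sin(5t)·(0,-1) - cos(5t)·(1,-1)).
General solution: C_1X_1 + C_2X_2.

p(t) = C_1e^(-3t)sin(5t) - C_2e^(-3t)cos(5t), q(t) = -C_1e^(-3t)sin(5t) - C_1e^(-3t)cos(5t) - C_2e^(-3t)sin(5t) + C_2e^(-3t)cos(5t)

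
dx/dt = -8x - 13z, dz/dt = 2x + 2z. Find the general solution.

Coefficient matrix A = [[-8, -13], [2, 2]].
Characteristic polynomial det(A - λI) = λ^2 + 6λ + 10 = 0.
Eigenvalues λ = -3 ± i (complex conjugate pair).
For λ=-3+i: an eigenvector is (3,-1) - i(-2,1) = (3 + 2i, -1 - i).
A real fundamental pair from Re and Im of e^((-3+i)t)v: X_1 = e^(-3t)(cos(t)·(3,-1) + sin(t)·(-2,1)), X_2 = e^(-3t)(sin(t)·(3,-1) - cos(t)·(-2,1)).
General solution: c_1X_1 + c_2X_2.

x(t) = -2c_1e^(-3t)sin(t) + 3c_1e^(-3t)cos(t) + 3c_2e^(-3t)sin(t) + 2c_2e^(-3t)cos(t), z(t) = c_1e^(-3t)sin(t) - c_1e^(-3t)cos(t) - c_2e^(-3t)sin(t) - c_2e^(-3t)cos(t)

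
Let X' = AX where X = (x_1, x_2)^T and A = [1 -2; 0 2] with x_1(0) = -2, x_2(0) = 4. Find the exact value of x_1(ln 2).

-20

A = [[1,-2],[0,2]]; eigenvalues λ = 1, 2.
Eigenvectors: (-1,0) for λ=1, (2,-1) for λ=2.
From the initial condition, c_1 = -6, c_2 = -4.
x_1(ln 2) = (-6)(2^1)(-1) + (-4)(2^2)(2) = -20.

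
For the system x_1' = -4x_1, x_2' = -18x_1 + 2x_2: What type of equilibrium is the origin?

saddle

A = [[-4,0],[-18,2]]; det(A-λI) = λ^2 + 2λ - 8.
λ = 2, -4: opposite signs.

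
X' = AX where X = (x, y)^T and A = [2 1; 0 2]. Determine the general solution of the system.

Coefficient matrix A = [[2, 1], [0, 2]].
Characteristic polynomial det(A - λI) = λ^2 - 4λ + 4 = 0.
Single eigenvalue λ = 2 with algebraic multiplicity 2.
Eigenvector v = (1,0); generalized eigenvector w with (A-λI)w=v is (-2,1).
General solution: e^(2t)[c_1·v + c_2·(t·v + w)].

x(t) = c_1e^(2t) + c_2te^(2t) - 2c_2e^(2t), y(t) = c_2e^(2t)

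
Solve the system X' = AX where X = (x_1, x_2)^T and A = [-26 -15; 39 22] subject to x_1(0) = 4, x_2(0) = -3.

Coefficient matrix A = [[-26, -15], [39, 22]].
Characteristic polynomial det(A - λI) = λ^2 + 4λ + 13 = 0.
Eigenvalues λ = -2 ± 3i (complex conjugate pair).
For λ=-2+3i: an eigenvector is (1,-2) - i(2,-3) = (1 - 2i, -2 + 3i).
A real fundamental pair from Re and Im of e^((-2+3i)t)v: X_1 = e^(-2t)(cos(3t)·(1,-2) + sin(3t)·(2,-3)), X_2 = e^(-2t)(sin(3t)·(1,-2) - cos(3t)·(2,-3)).
General solution: C_1X_1 + C_2X_2.
Applying x_1(0)=4, x_2(0)=-3 gives C_1=-6, C_2=-5.

x_1(t) = -17e^(-2t)sin(3t) + 4e^(-2t)cos(3t), x_2(t) = 28e^(-2t)sin(3t) - 3e^(-2t)cos(3t)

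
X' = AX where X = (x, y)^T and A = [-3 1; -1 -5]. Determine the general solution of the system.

Coefficient matrix A = [[-3, 1], [-1, -5]].
Characteristic polynomial det(A - λI) = λ^2 + 8λ + 16 = 0.
Single eigenvalue λ = -4 with algebraic multiplicity 2.
Eigenvector v = (-1,1); generalized eigenvector w with (A-λI)w=v is (-2,1).
General solution: e^(-4t)[c_1·v + c_2·(t·v + w)].

x(t) = -c_1e^(-4t) - c_2te^(-4t) - 2c_2e^(-4t), y(t) = c_1e^(-4t) + c_2te^(-4t) + c_2e^(-4t)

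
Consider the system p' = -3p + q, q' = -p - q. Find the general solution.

p(t) = K_1e^(-2t) + K_2te^(-2t) - 2K_2e^(-2t), q(t) = K_1e^(-2t) + K_2te^(-2t) - K_2e^(-2t)

Coefficient matrix A = [[-3, 1], [-1, -1]].
Characteristic polynomial det(A - λI) = λ^2 + 4λ + 4 = 0.
Single eigenvalue λ = -2 with algebraic multiplicity 2.
Eigenvector v = (1,1); generalized eigenvector w with (A-λI)w=v is (-2,-1).
General solution: e^(-2t)[K_1·v + K_2·(t·v + w)].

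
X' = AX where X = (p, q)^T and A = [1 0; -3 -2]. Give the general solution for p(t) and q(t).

p(t) = C_2e^(t), q(t) = C_1e^(-2t) - C_2e^(t)

Coefficient matrix A = [[1, 0], [-3, -2]].
Characteristic polynomial det(A - λI) = λ^2 + λ - 2 = 0.
Eigenvalues λ = -2, 1.
For λ=-2: (A-λI) row 1 is [3, 0], so an eigenvector is (0, 1).
For λ=1: (A-λI) row 2 is [-3, -3], so an eigenvector is (1, -1).
General solution: C_1e^(-2t)(0,1) + C_2e^(t)(1,-1).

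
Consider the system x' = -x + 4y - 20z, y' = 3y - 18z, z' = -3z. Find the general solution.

x(t) = c_1e^(3t) - c_2e^(-t) + 4c_3e^(-3t), y(t) = c_1e^(3t) + 3c_3e^(-3t), z(t) = c_3e^(-3t)

Coefficient matrix A = [[-1, 4, -20], [0, 3, -18], [0, 0, -3]].
det(A - λI) = 0 gives eigenvalues λ = 3, -1, -3.
For λ=3: eigenvector (1,1,0).
For λ=-1: eigenvector (-1,0,0).
For λ=-3: eigenvector (4,3,1).
General solution: c_1e^(3t)(1,1,0) + c_2e^(-t)(-1,0,0) + c_3e^(-3t)(4,3,1).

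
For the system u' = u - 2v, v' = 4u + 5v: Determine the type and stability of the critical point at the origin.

A = [[1,-2],[4,5]]; det(A-λI) = λ^2 - 6λ + 13.
λ = 3 ± 2i: positive real part.

unstable spiral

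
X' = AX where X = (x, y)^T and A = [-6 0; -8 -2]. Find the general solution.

x(t) = c_2e^(-6t), y(t) = -c_1e^(-2t) + 2c_2e^(-6t)

Coefficient matrix A = [[-6, 0], [-8, -2]].
Characteristic polynomial det(A - λI) = λ^2 + 8λ + 12 = 0.
Eigenvalues λ = -2, -6.
For λ=-2: (A-λI) row 1 is [-4, 0], so an eigenvector is (0, -1).
For λ=-6: (A-λI) row 2 is [-8, 4], so an eigenvector is (1, 2).
General solution: c_1e^(-2t)(0,-1) + c_2e^(-6t)(1,2).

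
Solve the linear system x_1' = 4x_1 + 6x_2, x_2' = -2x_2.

Coefficient matrix A = [[4, 6], [0, -2]].
Characteristic polynomial det(A - λI) = λ^2 - 2λ - 8 = 0.
Eigenvalues λ = -2, 4.
For λ=-2: (A-λI) row 1 is [6, 6], so an eigenvector is (1, -1).
For λ=4: (A-λI) row 1 is [0, 6], so an eigenvector is (1, 0).
General solution: C_1e^(-2t)(1,-1) + C_2e^(4t)(1,0).

x_1(t) = C_1e^(-2t) + C_2e^(4t), x_2(t) = -C_1e^(-2t)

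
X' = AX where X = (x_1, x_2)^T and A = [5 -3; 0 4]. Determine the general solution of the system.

Coefficient matrix A = [[5, -3], [0, 4]].
Characteristic polynomial det(A - λI) = λ^2 - 9λ + 20 = 0.
Eigenvalues λ = 4, 5.
For λ=4: (A-λI) row 1 is [1, -3], so an eigenvector is (3, 1).
For λ=5: (A-λI) row 1 is [0, -3], so an eigenvector is (1, 0).
General solution: K_1e^(4t)(3,1) + K_2e^(5t)(1,0).

x_1(t) = 3K_1e^(4t) + K_2e^(5t), x_2(t) = K_1e^(4t)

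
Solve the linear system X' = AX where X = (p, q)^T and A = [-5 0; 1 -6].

Coefficient matrix A = [[-5, 0], [1, -6]].
Characteristic polynomial det(A - λI) = λ^2 + 11λ + 30 = 0.
Eigenvalues λ = -5, -6.
For λ=-5: (A-λI) row 2 is [1, -1], so an eigenvector is (1, 1).
For λ=-6: (A-λI) row 1 is [1, 0], so an eigenvector is (0, -1).
General solution: c_1e^(-5t)(1,1) + c_2e^(-6t)(0,-1).

p(t) = c_1e^(-5t), q(t) = c_1e^(-5t) - c_2e^(-6t)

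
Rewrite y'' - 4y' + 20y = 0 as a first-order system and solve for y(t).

Let x_1 = y, x_2 = y'. Then x_1' = x_2 and x_2' = -20x_1 + 4x_2.
A = [[0,1],[-20,4]]; det(A-λI) = λ^2 - 4λ + 20.
Eigenvalues λ = 2 ± 4i.

y(t) = c_1e^(2t)cos(4t) + c_2e^(2t)sin(4t)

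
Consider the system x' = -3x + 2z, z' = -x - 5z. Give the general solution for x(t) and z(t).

x(t) = -K_1e^(-4t)sin(t) - K_1e^(-4t)cos(t) - K_2e^(-4t)sin(t) + K_2e^(-4t)cos(t), z(t) = K_1e^(-4t)sin(t) - K_2e^(-4t)cos(t)

Coefficient matrix A = [[-3, 2], [-1, -5]].
Characteristic polynomial det(A - λI) = λ^2 + 8λ + 17 = 0.
Eigenvalues λ = -4 ± i (complex conjugate pair).
For λ=-4+i: an eigenvector is (-1,0) - i(-1,1) = (-1 + i, 0 - i).
A real fundamental pair from Re and Im of e^((-4+i)t)v: X_1 = e^(-4t)(cos(t)·(-1,0) + sin(t)·(-1,1)), X_2 = e^(-4t)(sin(t)·(-1,0) - cos(t)·(-1,1)).
General solution: K_1X_1 + K_2X_2.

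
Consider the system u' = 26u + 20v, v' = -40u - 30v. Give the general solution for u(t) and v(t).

u(t) = -C_1e^(-2t)sin(4t) + 2C_1e^(-2t)cos(4t) + 2C_2e^(-2t)sin(4t) + C_2e^(-2t)cos(4t), v(t) = C_1e^(-2t)sin(4t) - 3C_1e^(-2t)cos(4t) - 3C_2e^(-2t)sin(4t) - C_2e^(-2t)cos(4t)

Coefficient matrix A = [[26, 20], [-40, -30]].
Characteristic polynomial det(A - λI) = λ^2 + 4λ + 20 = 0.
Eigenvalues λ = -2 ± 4i (complex conjugate pair).
For λ=-2+4i: an eigenvector is (2,-3) - i(-1,1) = (2 + i, -3 - i).
A real fundamental pair from Re and Im of e^((-2+4i)t)v: X_1 = e^(-2t)(cos(4t)·(2,-3) + sin(4t)·(-1,1)), X_2 = e^(-2t)(sin(4t)·(2,-3) - cos(4t)·(-1,1)).
General solution: C_1X_1 + C_2X_2.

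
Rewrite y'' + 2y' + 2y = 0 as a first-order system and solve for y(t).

y(t) = K_1e^(-t)cos(t) + K_2e^(-t)sin(t)

Let x_1 = y, x_2 = y'. Then x_1' = x_2 and x_2' = -2x_1 - 2x_2.
A = [[0,1],[-2,-2]]; det(A-λI) = λ^2 + 2λ + 2.
Eigenvalues λ = -1 ± i.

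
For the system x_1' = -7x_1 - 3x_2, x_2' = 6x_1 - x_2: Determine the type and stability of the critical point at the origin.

stable spiral

A = [[-7,-3],[6,-1]]; det(A-λI) = λ^2 + 8λ + 25.
λ = -4 ± 3i: negative real part.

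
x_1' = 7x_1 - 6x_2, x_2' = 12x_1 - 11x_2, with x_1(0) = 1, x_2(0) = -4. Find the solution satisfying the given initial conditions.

x_1(t) = 6e^(t) - 5e^(-5t), x_2(t) = 6e^(t) - 10e^(-5t)

Coefficient matrix A = [[7, -6], [12, -11]].
Characteristic polynomial det(A - λI) = λ^2 + 4λ - 5 = 0.
Eigenvalues λ = 1, -5.
For λ=1: (A-λI) row 1 is [6, -6], so an eigenvector is (1, 1).
For λ=-5: (A-λI) row 1 is [12, -6], so an eigenvector is (1, 2).
General solution: K_1e^(t)(1,1) + K_2e^(-5t)(1,2).
Applying x_1(0)=1, x_2(0)=-4 gives K_1=6, K_2=-5.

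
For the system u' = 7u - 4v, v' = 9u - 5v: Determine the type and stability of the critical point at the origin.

A = [[7,-4],[9,-5]]; det(A-λI) = λ^2 - 2λ + 1.
repeated λ = 1 with a single eigenvector.

unstable improper node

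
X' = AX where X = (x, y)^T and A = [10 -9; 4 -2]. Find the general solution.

x(t) = 3K_1e^(4t) + 3K_2te^(4t) + 2K_2e^(4t), y(t) = 2K_1e^(4t) + 2K_2te^(4t) + K_2e^(4t)

Coefficient matrix A = [[10, -9], [4, -2]].
Characteristic polynomial det(A - λI) = λ^2 - 8λ + 16 = 0.
Single eigenvalue λ = 4 with algebraic multiplicity 2.
Eigenvector v = (3,2); generalized eigenvector w with (A-λI)w=v is (2,1).
General solution: e^(4t)[K_1·v + K_2·(t·v + w)].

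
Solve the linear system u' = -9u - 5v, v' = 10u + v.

Coefficient matrix A = [[-9, -5], [10, 1]].
Characteristic polynomial det(A - λI) = λ^2 + 8λ + 41 = 0.
Eigenvalues λ = -4 ± 5i (complex conjugate pair).
For λ=-4+5i: an eigenvector is (0,-1) - i(1,-1) = (0 - i, -1 + i).
A real fundamental pair from Re and Im of e^((-4+5i)t)v: X_1 = e^(-4t)(cos(5t)·(0,-1) + sin(5t)·(1,-1)), X_2 = e^(-4t)(sin(5t)·(0,-1) - cos(5t)·(1,-1)).
General solution: C_1X_1 + C_2X_2.

u(t) = C_1e^(-4t)sin(5t) - C_2e^(-4t)cos(5t), v(t) = -C_1e^(-4t)sin(5t) - C_1e^(-4t)cos(5t) - C_2e^(-4t)sin(5t) + C_2e^(-4t)cos(5t)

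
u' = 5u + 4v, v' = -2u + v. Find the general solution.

u(t) = K_1e^(3t)sin(2t) + K_1e^(3t)cos(2t) + K_2e^(3t)sin(2t) - K_2e^(3t)cos(2t), v(t) = -K_1e^(3t)sin(2t) + K_2e^(3t)cos(2t)

Coefficient matrix A = [[5, 4], [-2, 1]].
Characteristic polynomial det(A - λI) = λ^2 - 6λ + 13 = 0.
Eigenvalues λ = 3 ± 2i (complex conjugate pair).
For λ=3+2i: an eigenvector is (1,0) - i(1,-1) = (1 - i, 0 + i).
A real fundamental pair from Re and Im of e^((3+2i)t)v: X_1 = e^(3t)(cos(2t)·(1,0) + sin(2t)·(1,-1)), X_2 = e^(3t)(sin(2t)·(1,0) - cos(2t)·(1,-1)).
General solution: K_1X_1 + K_2X_2.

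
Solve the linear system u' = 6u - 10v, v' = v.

Coefficient matrix A = [[6, -10], [0, 1]].
Characteristic polynomial det(A - λI) = λ^2 - 7λ + 6 = 0.
Eigenvalues λ = 6, 1.
For λ=6: (A-λI) row 1 is [0, -10], so an eigenvector is (-1, 0).
For λ=1: (A-λI) row 1 is [5, -10], so an eigenvector is (-2, -1).
General solution: C_1e^(6t)(-1,0) + C_2e^(t)(-2,-1).

u(t) = -C_1e^(6t) - 2C_2e^(t), v(t) = -C_2e^(t)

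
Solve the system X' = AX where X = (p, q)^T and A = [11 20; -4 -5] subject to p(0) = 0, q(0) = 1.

Coefficient matrix A = [[11, 20], [-4, -5]].
Characteristic polynomial det(A - λI) = λ^2 - 6λ + 25 = 0.
Eigenvalues λ = 3 ± 4i (complex conjugate pair).
For λ=3+4i: an eigenvector is (-1,0) - i(-2,1) = (-1 + 2i, 0 - i).
A real fundamental pair from Re and Im of e^((3+4i)t)v: X_1 = e^(3t)(cos(4t)·(-1,0) + sin(4t)·(-2,1)), X_2 = e^(3t)(sin(4t)·(-1,0) - cos(4t)·(-2,1)).
General solution: K_1X_1 + K_2X_2.
Applying p(0)=0, q(0)=1 gives K_1=-2, K_2=-1.

p(t) = 5e^(3t)sin(4t), q(t) = -2e^(3t)sin(4t) + e^(3t)cos(4t)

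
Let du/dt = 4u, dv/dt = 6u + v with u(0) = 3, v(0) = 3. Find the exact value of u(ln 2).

A = [[4,0],[6,1]]; eigenvalues λ = 4, 1.
Eigenvectors: (-1,-2) for λ=4, (0,-1) for λ=1.
From the initial condition, c_1 = -3, c_2 = 3.
u(ln 2) = (-3)(2^4)(-1) + (3)(2^1)(0) = 48.

48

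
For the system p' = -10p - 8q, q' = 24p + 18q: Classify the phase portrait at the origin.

unstable node

A = [[-10,-8],[24,18]]; det(A-λI) = λ^2 - 8λ + 12.
λ = 2, 6: both positive.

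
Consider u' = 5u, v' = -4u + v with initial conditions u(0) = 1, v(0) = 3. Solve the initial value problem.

Coefficient matrix A = [[5, 0], [-4, 1]].
Characteristic polynomial det(A - λI) = λ^2 - 6λ + 5 = 0.
Eigenvalues λ = 5, 1.
For λ=5: (A-λI) row 2 is [-4, -4], so an eigenvector is (-1, 1).
For λ=1: (A-λI) row 1 is [4, 0], so an eigenvector is (0, 1).
General solution: C_1e^(5t)(-1,1) + C_2e^(t)(0,1).
Applying u(0)=1, v(0)=3 gives C_1=-1, C_2=4.

u(t) = e^(5t), v(t) = -e^(5t) + 4e^(t)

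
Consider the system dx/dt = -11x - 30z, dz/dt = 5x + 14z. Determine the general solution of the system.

Coefficient matrix A = [[-11, -30], [5, 14]].
Characteristic polynomial det(A - λI) = λ^2 - 3λ - 4 = 0.
Eigenvalues λ = -1, 4.
For λ=-1: (A-λI) row 1 is [-10, -30], so an eigenvector is (-3, 1).
For λ=4: (A-λI) row 1 is [-15, -30], so an eigenvector is (-2, 1).
General solution: c_1e^(-t)(-3,1) + c_2e^(4t)(-2,1).

x(t) = -3c_1e^(-t) - 2c_2e^(4t), z(t) = c_1e^(-t) + c_2e^(4t)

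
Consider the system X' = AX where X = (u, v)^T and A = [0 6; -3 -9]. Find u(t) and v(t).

Coefficient matrix A = [[0, 6], [-3, -9]].
Characteristic polynomial det(A - λI) = λ^2 + 9λ + 18 = 0.
Eigenvalues λ = -3, -6.
For λ=-3: (A-λI) row 1 is [3, 6], so an eigenvector is (2, -1).
For λ=-6: (A-λI) row 1 is [6, 6], so an eigenvector is (-1, 1).
General solution: c_1e^(-3t)(2,-1) + c_2e^(-6t)(-1,1).

u(t) = 2c_1e^(-3t) - c_2e^(-6t), v(t) = -c_1e^(-3t) + c_2e^(-6t)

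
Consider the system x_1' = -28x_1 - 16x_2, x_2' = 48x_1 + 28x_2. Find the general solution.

Coefficient matrix A = [[-28, -16], [48, 28]].
Characteristic polynomial det(A - λI) = λ^2 - 16 = 0.
Eigenvalues λ = 4, -4.
For λ=4: (A-λI) row 1 is [-32, -16], so an eigenvector is (1, -2).
For λ=-4: (A-λI) row 1 is [-24, -16], so an eigenvector is (-2, 3).
General solution: C_1e^(4t)(1,-2) + C_2e^(-4t)(-2,3).

x_1(t) = C_1e^(4t) - 2C_2e^(-4t), x_2(t) = -2C_1e^(4t) + 3C_2e^(-4t)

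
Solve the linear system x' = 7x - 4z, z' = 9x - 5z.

x(t) = -2C_1e^(t) - 2C_2te^(t) - C_2e^(t), z(t) = -3C_1e^(t) - 3C_2te^(t) - C_2e^(t)

Coefficient matrix A = [[7, -4], [9, -5]].
Characteristic polynomial det(A - λI) = λ^2 - 2λ + 1 = 0.
Single eigenvalue λ = 1 with algebraic multiplicity 2.
Eigenvector v = (-2,-3); generalized eigenvector w with (A-λI)w=v is (-1,-1).
General solution: e^(t)[C_1·v + C_2·(t·v + w)].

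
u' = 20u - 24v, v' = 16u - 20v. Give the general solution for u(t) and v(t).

Coefficient matrix A = [[20, -24], [16, -20]].
Characteristic polynomial det(A - λI) = λ^2 - 16 = 0.
Eigenvalues λ = -4, 4.
For λ=-4: (A-λI) row 1 is [24, -24], so an eigenvector is (-1, -1).
For λ=4: (A-λI) row 1 is [16, -24], so an eigenvector is (3, 2).
General solution: c_1e^(-4t)(-1,-1) + c_2e^(4t)(3,2).

u(t) = -c_1e^(-4t) + 3c_2e^(4t), v(t) = -c_1e^(-4t) + 2c_2e^(4t)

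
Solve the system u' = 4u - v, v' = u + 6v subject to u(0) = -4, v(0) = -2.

u(t) = 6te^(5t) - 4e^(5t), v(t) = -6te^(5t) - 2e^(5t)

Coefficient matrix A = [[4, -1], [1, 6]].
Characteristic polynomial det(A - λI) = λ^2 - 10λ + 25 = 0.
Single eigenvalue λ = 5 with algebraic multiplicity 2.
Eigenvector v = (-1,1); generalized eigenvector w with (A-λI)w=v is (2,-1).
General solution: e^(5t)[C_1·v + C_2·(t·v + w)].
Applying u(0)=-4, v(0)=-2 gives C_1=-8, C_2=-6.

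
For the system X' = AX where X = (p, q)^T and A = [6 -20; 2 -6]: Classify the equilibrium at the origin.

A = [[6,-20],[2,-6]]; det(A-λI) = λ^2 + 4.
λ = 0 ± 2i: zero real part.

center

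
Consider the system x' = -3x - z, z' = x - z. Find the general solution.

x(t) = -C_1e^(-2t) - C_2te^(-2t) + 2C_2e^(-2t), z(t) = C_1e^(-2t) + C_2te^(-2t) - C_2e^(-2t)

Coefficient matrix A = [[-3, -1], [1, -1]].
Characteristic polynomial det(A - λI) = λ^2 + 4λ + 4 = 0.
Single eigenvalue λ = -2 with algebraic multiplicity 2.
Eigenvector v = (-1,1); generalized eigenvector w with (A-λI)w=v is (2,-1).
General solution: e^(-2t)[C_1·v + C_2·(t·v + w)].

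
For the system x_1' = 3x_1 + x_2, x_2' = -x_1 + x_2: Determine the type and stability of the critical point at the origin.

unstable improper node

A = [[3,1],[-1,1]]; det(A-λI) = λ^2 - 4λ + 4.
repeated λ = 2 with a single eigenvector.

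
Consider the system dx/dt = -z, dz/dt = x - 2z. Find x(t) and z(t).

Coefficient matrix A = [[0, -1], [1, -2]].
Characteristic polynomial det(A - λI) = λ^2 + 2λ + 1 = 0.
Single eigenvalue λ = -1 with algebraic multiplicity 2.
Eigenvector v = (1,1); generalized eigenvector w with (A-λI)w=v is (0,-1).
General solution: e^(-t)[c_1·v + c_2·(t·v + w)].

x(t) = c_1e^(-t) + c_2te^(-t), z(t) = c_1e^(-t) + c_2te^(-t) - c_2e^(-t)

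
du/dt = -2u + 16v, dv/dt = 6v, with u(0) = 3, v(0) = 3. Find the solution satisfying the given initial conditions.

u(t) = 6e^(6t) - 3e^(-2t), v(t) = 3e^(6t)

Coefficient matrix A = [[-2, 16], [0, 6]].
Characteristic polynomial det(A - λI) = λ^2 - 4λ - 12 = 0.
Eigenvalues λ = 6, -2.
For λ=6: (A-λI) row 1 is [-8, 16], so an eigenvector is (-2, -1).
For λ=-2: (A-λI) row 1 is [0, 16], so an eigenvector is (-1, 0).
General solution: c_1e^(6t)(-2,-1) + c_2e^(-2t)(-1,0).
Applying u(0)=3, v(0)=3 gives c_1=-3, c_2=3.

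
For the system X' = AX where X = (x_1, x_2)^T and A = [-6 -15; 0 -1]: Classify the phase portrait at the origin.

A = [[-6,-15],[0,-1]]; det(A-λI) = λ^2 + 7λ + 6.
λ = -6, -1: both negative.

stable node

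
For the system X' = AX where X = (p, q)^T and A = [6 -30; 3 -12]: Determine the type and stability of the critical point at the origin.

A = [[6,-30],[3,-12]]; det(A-λI) = λ^2 + 6λ + 18.
λ = -3 ± 3i: negative real part.

stable spiral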